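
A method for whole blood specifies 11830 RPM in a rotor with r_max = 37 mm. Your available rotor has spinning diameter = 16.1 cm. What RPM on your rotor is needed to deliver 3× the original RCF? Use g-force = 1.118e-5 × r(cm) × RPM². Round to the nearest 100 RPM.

≈ 13900 RPM

Original rotor: r = 37 mm = 3.7 cm
RCF_original = 1.118 × 10⁻⁵ × 3.7 × (11830)² = 1.118 × 10⁻⁵ × 3.7 × 139,948,900 ≈ 5,789.1 × g
Target RCF = 3 × 5,789.1 ≈ 17,367.3 × g
Your rotor: r = 16.1 / 2 = 8.05 cm
17,367.3 = 1.118 × 10⁻⁵ × 8.05 × N²
N² = 17,367.3 / (8.9999 × 10⁻⁵) = 192,972,144
N ≈ √192,972,144 ≈ 13,891.4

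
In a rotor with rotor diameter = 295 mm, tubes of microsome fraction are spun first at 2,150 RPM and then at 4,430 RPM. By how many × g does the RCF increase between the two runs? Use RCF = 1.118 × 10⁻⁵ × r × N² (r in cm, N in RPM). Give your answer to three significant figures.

r = 295 mm / 2 = 147.5 mm = 14.75 cm
RCF₁ = 1.118 × 10⁻⁵ × 14.75 × (2150)² = 1.118 × 10⁻⁵ × 14.75 × 4,622,500 ≈ 762.3 × g
RCF₂ = 1.118 × 10⁻⁵ × 14.75 × (4430)² = 1.118 × 10⁻⁵ × 14.75 × 19,624,900 ≈ 3,236.2 × g
Increase = 3,236.2 − 762.3 = 2,473.9

≈ 2470 × g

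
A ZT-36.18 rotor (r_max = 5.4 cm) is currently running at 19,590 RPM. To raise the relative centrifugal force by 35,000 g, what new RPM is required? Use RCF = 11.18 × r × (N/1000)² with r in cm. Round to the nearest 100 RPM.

Current RCF = 11.18 × 5.4 × (19.59)² = 11.18 × 5.4 × 383.7681 ≈ 23,168.8 × g
Target RCF = 23,168.8 + 35,000 = 58,168.8 × g
(N/1000)² = 58,168.8 / 60.372 = 963.5063
N = 1000 × √963.5063 ≈ 31,040.4

≈ 31000 RPM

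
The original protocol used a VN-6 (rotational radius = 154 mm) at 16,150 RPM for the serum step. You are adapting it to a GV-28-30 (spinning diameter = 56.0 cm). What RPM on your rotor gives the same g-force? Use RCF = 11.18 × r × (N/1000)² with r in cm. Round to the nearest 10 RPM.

Original rotor: r = 154 mm = 15.4 cm
RCF_original = 11.18 × 15.4 × (16.15)² = 11.18 × 15.4 × 260.8225 ≈ 44,906.3 × g
Your rotor: r = 56.0 / 2 = 28 cm
44,906.3 = 11.18 × 28 × (N/1000)²
(N/1000)² = 44,906.3 / 313.04 = 143.4523
N = 1000 × √143.4523 ≈ 11,977.2

11980 RPM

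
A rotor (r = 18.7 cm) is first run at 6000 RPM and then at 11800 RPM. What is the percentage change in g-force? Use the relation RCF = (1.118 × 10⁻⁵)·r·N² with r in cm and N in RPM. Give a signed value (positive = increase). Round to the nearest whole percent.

RCF ∝ N², so the ratio is (11800/6000)² = (1.966667)² = 3.8678.
Change = 3.8678 − 1 = +2.8678 → +286.8%.

+287%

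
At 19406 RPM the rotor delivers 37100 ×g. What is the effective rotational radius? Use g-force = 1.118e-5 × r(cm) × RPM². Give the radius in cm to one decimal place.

r ≈ 8.8 cm

RCF = 1.118 × 10⁻⁵ × r × N²
37100 = 1.118 × 10⁻⁵ × r × (19406)²
r = 37100 / (1.118 × 10⁻⁵ × 376,592,836) = 37100 / 4210.308 ≈ 8.812 cm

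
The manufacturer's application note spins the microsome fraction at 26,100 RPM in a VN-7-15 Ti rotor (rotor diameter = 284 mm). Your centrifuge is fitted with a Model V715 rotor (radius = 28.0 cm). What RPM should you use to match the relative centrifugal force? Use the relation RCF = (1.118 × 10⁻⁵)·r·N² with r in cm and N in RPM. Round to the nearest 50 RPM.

Original rotor: r = 284 mm / 2 = 142 mm = 14.2 cm
RCF_original = 1.118 × 10⁻⁵ × 14.2 × (26100)² = 1.118 × 10⁻⁵ × 14.2 × 681,210,000 ≈ 108,146.2 × g
108,146.2 = 1.118 × 10⁻⁵ × 28 × N²
N² = 108,146.2 / (31.304 × 10⁻⁵) = 345,470,866
N ≈ √345,470,866 ≈ 18,586.8

18600 RPM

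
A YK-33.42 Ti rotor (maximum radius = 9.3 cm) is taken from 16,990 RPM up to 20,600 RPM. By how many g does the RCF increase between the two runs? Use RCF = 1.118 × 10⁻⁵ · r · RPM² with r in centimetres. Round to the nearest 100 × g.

14100 g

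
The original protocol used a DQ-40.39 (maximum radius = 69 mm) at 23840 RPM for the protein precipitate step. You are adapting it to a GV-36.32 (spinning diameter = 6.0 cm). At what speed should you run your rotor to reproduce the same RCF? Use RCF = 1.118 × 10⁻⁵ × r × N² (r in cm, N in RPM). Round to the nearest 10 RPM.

36160 RPM

Original rotor: r = 69 mm = 6.9 cm
RCF_original = 1.118 × 10⁻⁵ × 6.9 × (23840)² = 1.118 × 10⁻⁵ × 6.9 × 568,345,600 ≈ 43,843.3 × g
Your rotor: r = 6.0 / 2 = 3 cm
43,843.3 = 1.118 × 10⁻⁵ × 3 × N²
N² = 43,843.3 / (3.354 × 10⁻⁵) = 1,307,194,395
N ≈ √1,307,194,395 ≈ 36,155.1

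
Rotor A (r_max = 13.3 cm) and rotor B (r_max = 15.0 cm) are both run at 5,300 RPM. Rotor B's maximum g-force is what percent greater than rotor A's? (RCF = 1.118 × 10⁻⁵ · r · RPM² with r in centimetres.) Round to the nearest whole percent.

13%

At equal RPM, RCF scales linearly with r: ratio = 15.0 / 13.3 = 1.1278.
So rotor B delivers 12.8% more g-force.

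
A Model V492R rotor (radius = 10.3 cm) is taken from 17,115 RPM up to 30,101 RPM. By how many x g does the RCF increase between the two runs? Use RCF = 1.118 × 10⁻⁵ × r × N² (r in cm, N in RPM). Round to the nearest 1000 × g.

71000 x g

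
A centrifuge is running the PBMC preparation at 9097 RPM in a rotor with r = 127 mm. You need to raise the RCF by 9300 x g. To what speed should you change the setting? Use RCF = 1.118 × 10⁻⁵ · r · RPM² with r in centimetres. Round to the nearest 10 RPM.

r = 127 mm = 12.7 cm
Current RCF = 1.118 × 10⁻⁵ × 12.7 × (9097)² = 1.118 × 10⁻⁵ × 12.7 × 82,755,409 ≈ 11,750.1 × g
Target RCF = 11,750.1 + 9,300 = 21,050.1 × g
N² = 21,050.1 / (14.1986 × 10⁻⁵) = 148,254,758
N ≈ √148,254,758 ≈ 12,176.0

N₂ ≈ 12180 RPM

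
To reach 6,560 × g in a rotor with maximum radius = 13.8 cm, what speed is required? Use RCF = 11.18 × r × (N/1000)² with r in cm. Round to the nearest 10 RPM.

N ≈ 6520 RPM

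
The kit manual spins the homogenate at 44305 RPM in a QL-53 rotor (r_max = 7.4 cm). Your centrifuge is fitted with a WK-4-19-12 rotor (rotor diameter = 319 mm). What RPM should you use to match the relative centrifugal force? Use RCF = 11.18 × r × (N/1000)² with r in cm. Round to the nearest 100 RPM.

≈ 30200 RPM

RCF = 11.18 × r × (N/1000)²
RCF_original = 11.18 × 7.4 × (44.305)² = 11.18 × 7.4 × 1,962.933025 ≈ 162,397.4 × g
Your rotor: r = 319 mm / 2 = 159.5 mm = 15.95 cm
162,397.4 = 11.18 × 15.95 × (N/1000)²
(N/1000)² = 162,397.4 / 178.321 = 910.7026
N = 1000 × √910.7026 ≈ 30,177.8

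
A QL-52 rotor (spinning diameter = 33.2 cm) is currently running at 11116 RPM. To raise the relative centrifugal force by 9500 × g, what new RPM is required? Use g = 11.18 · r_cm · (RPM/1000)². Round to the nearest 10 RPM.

≈ 13220 RPM

r = 33.2 / 2 = 16.6 cm
Current RCF = 11.18 × 16.6 × (11.116)² = 11.18 × 16.6 × 123.565456 ≈ 22,932.3 × g
Target RCF = 22,932.3 + 9,500 = 32,432.3 × g
(N/1000)² = 32,432.3 / 185.588 = 174.7543
N = 1000 × √174.7543 ≈ 13,219.5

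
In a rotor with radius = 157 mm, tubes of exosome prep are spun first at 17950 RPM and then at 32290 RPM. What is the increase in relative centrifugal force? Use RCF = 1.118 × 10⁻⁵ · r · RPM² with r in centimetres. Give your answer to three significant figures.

r = 157 mm = 15.7 cm
RCF₁ = 1.118 × 10⁻⁵ × 15.7 × (17950)² = 1.118 × 10⁻⁵ × 15.7 × 322,202,500 ≈ 56,554.9 × g
RCF₂ = 1.118 × 10⁻⁵ × 15.7 × (32290)² = 1.118 × 10⁻⁵ × 15.7 × 1,042,644,100 ≈ 183,011.1 × g
Increase = 183,011.1 − 56,554.9 = 126,456.2

126000 × g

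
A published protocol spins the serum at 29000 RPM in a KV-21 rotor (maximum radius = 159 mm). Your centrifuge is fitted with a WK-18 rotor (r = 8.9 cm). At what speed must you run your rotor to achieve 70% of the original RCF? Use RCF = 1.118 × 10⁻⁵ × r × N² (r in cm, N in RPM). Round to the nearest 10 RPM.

32430 RPM

Original rotor: r = 159 mm = 15.9 cm
RCF_original = 1.118 × 10⁻⁵ × 15.9 × (29000)² = 1.118 × 10⁻⁵ × 15.9 × 841,000,000 ≈ 149,497.8 × g
Target RCF = 0.7 × 149,497.8 ≈ 104,648.5 × g
104,648.5 = 1.118 × 10⁻⁵ × 8.9 × N²
N² = 104,648.5 / (9.9502 × 10⁻⁵) = 1,051,722,578
N ≈ √1,051,722,578 ≈ 32,430.3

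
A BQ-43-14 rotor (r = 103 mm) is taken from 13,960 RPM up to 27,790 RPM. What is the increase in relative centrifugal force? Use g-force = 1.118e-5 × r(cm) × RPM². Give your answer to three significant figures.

66500 x g

r = 103 mm = 10.3 cm
RCF₁ = 1.118 × 10⁻⁵ × 10.3 × (13960)² = 1.118 × 10⁻⁵ × 10.3 × 194,881,600 ≈ 22,441.4 × g
RCF₂ = 1.118 × 10⁻⁵ × 10.3 × (27790)² = 1.118 × 10⁻⁵ × 10.3 × 772,284,100 ≈ 88,931.6 × g
Increase = 88,931.6 − 22,441.4 = 66,490.2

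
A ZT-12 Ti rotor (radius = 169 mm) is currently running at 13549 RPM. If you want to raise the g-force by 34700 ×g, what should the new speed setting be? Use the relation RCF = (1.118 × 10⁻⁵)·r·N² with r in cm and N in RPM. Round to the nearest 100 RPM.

≈ 19200 RPM

r = 169 mm = 16.9 cm
Current RCF = 1.118 × 10⁻⁵ × 16.9 × (13549)² = 1.118 × 10⁻⁵ × 16.9 × 183,575,401 ≈ 34,685.1 × g
Target RCF = 34,685.1 + 34,700 = 69,385.1 × g
N² = 69,385.1 / (18.8942 × 10⁻⁵) = 367,229,626
N ≈ √367,229,626 ≈ 19,163.2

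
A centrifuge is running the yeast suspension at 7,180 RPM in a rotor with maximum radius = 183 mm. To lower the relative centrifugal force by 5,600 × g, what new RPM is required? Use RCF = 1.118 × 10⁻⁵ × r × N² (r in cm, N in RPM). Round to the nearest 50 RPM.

≈ 4900 RPM

r = 183 mm = 18.3 cm
Current RCF = 1.118 × 10⁻⁵ × 18.3 × (7180)² = 1.118 × 10⁻⁵ × 18.3 × 51,552,400 ≈ 10,547.3 × g
Target RCF = 10,547.3 − 5,600 = 4,947.3 × g
N² = 4,947.3 / (20.4594 × 10⁻⁵) = 24,181,061
N ≈ √24,181,061 ≈ 4,917.4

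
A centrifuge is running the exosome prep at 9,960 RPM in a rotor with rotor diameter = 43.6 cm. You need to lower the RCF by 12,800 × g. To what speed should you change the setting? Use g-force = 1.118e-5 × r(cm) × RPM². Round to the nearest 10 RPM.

N₂ ≈ 6830 RPM

r = 43.6 / 2 = 21.8 cm
Current RCF = 1.118 × 10⁻⁵ × 21.8 × (9960)² = 1.118 × 10⁻⁵ × 21.8 × 99,201,600 ≈ 24,177.8 × g
Target RCF = 24,177.8 − 12,800 = 11,377.8 × g
N² = 11,377.8 / (24.3724 × 10⁻⁵) = 46,683,133
N ≈ √46,683,133 ≈ 6,832.5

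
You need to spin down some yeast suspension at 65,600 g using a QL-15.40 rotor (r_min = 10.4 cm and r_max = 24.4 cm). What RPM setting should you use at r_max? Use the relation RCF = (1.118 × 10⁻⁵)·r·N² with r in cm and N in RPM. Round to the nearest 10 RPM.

N ≈ 15510 RPM

Use r_max = 24.4 cm.
65,600 = 1.118 × 10⁻⁵ × 24.4 × N²
N² = 65,600 / (27.2792 × 10⁻⁵) = 240,476,260
N ≈ √240,476,260 ≈ 15,507.3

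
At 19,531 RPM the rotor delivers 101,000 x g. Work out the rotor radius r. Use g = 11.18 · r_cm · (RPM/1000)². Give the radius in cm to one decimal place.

r ≈ 23.7 cm

101000 = 11.18 × r × (19.531)²
r = 101000 / (11.18 × 381.459961) = 101000 / 4264.722 ≈ 23.683 cm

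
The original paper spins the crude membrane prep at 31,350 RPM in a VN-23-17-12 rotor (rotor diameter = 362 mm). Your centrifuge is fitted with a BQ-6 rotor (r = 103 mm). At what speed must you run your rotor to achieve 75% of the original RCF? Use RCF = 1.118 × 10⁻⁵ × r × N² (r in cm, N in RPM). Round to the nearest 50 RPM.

Original rotor: r = 362 mm / 2 = 181 mm = 18.1 cm
RCF_original = 1.118 × 10⁻⁵ × 18.1 × (31350)² = 1.118 × 10⁻⁵ × 18.1 × 982,822,500 ≈ 198,882 × g
Target RCF = 0.75 × 198,882 ≈ 149,161.5 × g
Your rotor: r = 103 mm = 10.3 cm
149,161.5 = 1.118 × 10⁻⁵ × 10.3 × N²
N² = 149,161.5 / (11.5154 × 10⁻⁵) = 1,295,321,917
N ≈ √1,295,321,917 ≈ 35,990.6

36000 RPM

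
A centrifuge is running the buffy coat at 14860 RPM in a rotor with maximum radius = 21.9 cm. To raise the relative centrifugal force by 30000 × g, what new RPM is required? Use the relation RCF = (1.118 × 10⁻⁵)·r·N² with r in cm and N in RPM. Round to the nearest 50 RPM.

18550 RPM

Current RCF = 1.118 × 10⁻⁵ × 21.9 × (14860)² = 1.118 × 10⁻⁵ × 21.9 × 220,819,600 ≈ 54,065.9 × g
Target RCF = 54,065.9 + 30,000 = 84,065.9 × g
N² = 84,065.9 / (24.4842 × 10⁻⁵) = 343,347,547
N ≈ √343,347,547 ≈ 18,529.6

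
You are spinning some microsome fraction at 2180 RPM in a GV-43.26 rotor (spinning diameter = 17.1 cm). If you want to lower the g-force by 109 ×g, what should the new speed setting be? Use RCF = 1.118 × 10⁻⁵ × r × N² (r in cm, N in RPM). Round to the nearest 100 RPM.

r = 17.1 / 2 = 8.55 cm
Current RCF = 1.118 × 10⁻⁵ × 8.55 × (2180)² = 1.118 × 10⁻⁵ × 8.55 × 4,752,400 ≈ 454.3 × g
Target RCF = 454.3 − 109 = 345.3 × g
N² = 345.3 / (9.5589 × 10⁻⁵) = 3,612,340
N ≈ √3,612,340 ≈ 1,900.6

1900 RPM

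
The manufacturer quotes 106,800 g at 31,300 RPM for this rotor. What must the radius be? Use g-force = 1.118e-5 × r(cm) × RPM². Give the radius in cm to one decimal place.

≈ 9.8 cm

106800 = 1.118 × 10⁻⁵ × r × (31300)²
r = 106800 / (1.118 × 10⁻⁵ × 979,690,000) = 106800 / 10952.93 ≈ 9.751 cm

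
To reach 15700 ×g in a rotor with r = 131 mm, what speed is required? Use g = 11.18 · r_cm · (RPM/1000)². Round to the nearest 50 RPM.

r = 131 mm = 13.1 cm
RCF = 11.18 × r × (N/1000)²
15,700 = 11.18 × 13.1 × (N/1000)²
(N/1000)² = 15,700 / 146.458 = 107.198
N = 1000 × √107.198 ≈ 10,353.6

10350 RPM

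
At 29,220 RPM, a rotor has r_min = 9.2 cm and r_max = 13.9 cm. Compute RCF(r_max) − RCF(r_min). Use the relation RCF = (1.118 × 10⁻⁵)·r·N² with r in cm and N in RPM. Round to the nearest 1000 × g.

RCF_max = 1.118 × 10⁻⁵ × 13.9 × (29220)² = 1.118 × 10⁻⁵ × 13.9 × 853,808,400 ≈ 132,683.5 × g
RCF_min = 1.118 × 10⁻⁵ × 9.2 × (29220)² = 1.118 × 10⁻⁵ × 9.2 × 853,808,400 ≈ 87,819.3 × g
ΔRCF = 132,683.5 − 87,819.3 = 44,864.2

ΔRCF ≈ 45000 g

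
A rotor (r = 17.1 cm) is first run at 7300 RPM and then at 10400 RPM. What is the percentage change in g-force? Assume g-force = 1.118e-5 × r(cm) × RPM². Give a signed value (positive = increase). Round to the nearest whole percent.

RCF ∝ N², so the ratio is (10400/7300)² = (1.424658)² = 2.0296.
Change = 2.0296 − 1 = +1.0296 → +103.0%.

+103%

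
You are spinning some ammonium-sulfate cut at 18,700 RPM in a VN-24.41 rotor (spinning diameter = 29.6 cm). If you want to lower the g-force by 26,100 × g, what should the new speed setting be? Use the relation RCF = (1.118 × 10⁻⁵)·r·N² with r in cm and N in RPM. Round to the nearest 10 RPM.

r = 29.6 / 2 = 14.8 cm
Current RCF = 1.118 × 10⁻⁵ × 14.8 × (18700)² = 1.118 × 10⁻⁵ × 14.8 × 349,690,000 ≈ 57,861.1 × g
Target RCF = 57,861.1 − 26,100 = 31,761.1 × g
N² = 31,761.1 / (16.5464 × 10⁻⁵) = 191,951,724
N ≈ √191,951,724 ≈ 13,854.7

N₂ ≈ 13850 RPM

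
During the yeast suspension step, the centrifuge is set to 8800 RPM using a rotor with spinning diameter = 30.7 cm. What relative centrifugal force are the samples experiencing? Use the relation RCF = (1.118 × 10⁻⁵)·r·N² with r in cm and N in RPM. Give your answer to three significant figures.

r = 30.7 / 2 = 15.35 cm
RCF = 1.118 × 10⁻⁵ × r × N²
RCF = 1.118 × 10⁻⁵ × 15.35 × (8800)² = 1.118 × 10⁻⁵ × 15.35 × 77,440,000 ≈ 13,289.7 × g

RCF ≈ 13300 x g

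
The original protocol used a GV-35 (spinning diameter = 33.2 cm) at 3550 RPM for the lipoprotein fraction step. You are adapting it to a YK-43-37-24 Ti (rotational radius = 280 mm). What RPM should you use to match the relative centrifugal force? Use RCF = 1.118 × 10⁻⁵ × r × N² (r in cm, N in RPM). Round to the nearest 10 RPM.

≈ 2730 RPM

Original rotor: r = 33.2 / 2 = 16.6 cm
RCF_original = 1.118 × 10⁻⁵ × 16.6 × (3550)² = 1.118 × 10⁻⁵ × 16.6 × 12,602,500 ≈ 2,338.9 × g
Your rotor: r = 280 mm = 28.0 cm
2,338.9 = 1.118 × 10⁻⁵ × 28 × N²
N² = 2,338.9 / (31.304 × 10⁻⁵) = 7,471,569
N ≈ √7,471,569 ≈ 2,733.4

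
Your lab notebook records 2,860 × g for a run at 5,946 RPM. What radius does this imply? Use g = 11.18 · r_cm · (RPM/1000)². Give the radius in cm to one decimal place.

r ≈ 7.2 cm

2860 = 11.18 × r × (5.946)²
r = 2860 / (11.18 × 35.354916) = 2860 / 395.268 ≈ 7.236 cm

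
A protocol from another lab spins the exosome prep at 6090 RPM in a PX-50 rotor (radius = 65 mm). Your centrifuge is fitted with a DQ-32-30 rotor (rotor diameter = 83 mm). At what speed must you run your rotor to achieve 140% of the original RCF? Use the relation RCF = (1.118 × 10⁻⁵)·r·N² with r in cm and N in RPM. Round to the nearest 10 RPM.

≈ 9020 RPM

Original rotor: r = 65 mm = 6.5 cm
RCF_original = 1.118 × 10⁻⁵ × 6.5 × (6090)² = 1.118 × 10⁻⁵ × 6.5 × 37,088,100 ≈ 2,695.2 × g
Target RCF = 1.4 × 2,695.2 ≈ 3,773.3 × g
Your rotor: r = 83 mm / 2 = 41.5 mm = 4.15 cm
3,773.3 = 1.118 × 10⁻⁵ × 4.15 × N²
N² = 3,773.3 / (4.6397 × 10⁻⁵) = 81,326,379
N ≈ √81,326,379 ≈ 9,018.1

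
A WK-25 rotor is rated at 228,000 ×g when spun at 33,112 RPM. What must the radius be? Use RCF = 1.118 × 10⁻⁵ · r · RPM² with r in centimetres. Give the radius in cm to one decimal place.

228000 = 1.118 × 10⁻⁵ × r × (33112)²
r = 228000 / (1.118 × 10⁻⁵ × 1,096,404,544) = 228000 / 12257.8 ≈ 18.600 cm

18.6 cm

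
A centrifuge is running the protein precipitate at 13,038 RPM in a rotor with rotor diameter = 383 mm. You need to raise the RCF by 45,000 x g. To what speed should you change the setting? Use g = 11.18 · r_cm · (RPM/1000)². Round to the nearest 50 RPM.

r = 383 mm / 2 = 191.5 mm = 19.15 cm
Current RCF = 11.18 × 19.15 × (13.038)² = 11.18 × 19.15 × 169.989444 ≈ 36,394.2 × g
Target RCF = 36,394.2 + 45,000 = 81,394.2 × g
(N/1000)² = 81,394.2 / 214.097 = 380.1744
N = 1000 × √380.1744 ≈ 19,498.1

N₂ ≈ 19500 RPM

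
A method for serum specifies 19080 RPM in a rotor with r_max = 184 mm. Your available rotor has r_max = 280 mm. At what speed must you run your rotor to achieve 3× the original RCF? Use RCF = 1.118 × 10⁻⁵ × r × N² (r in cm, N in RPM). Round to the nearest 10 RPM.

Original rotor: r = 184 mm = 18.4 cm
RCF_original = 1.118 × 10⁻⁵ × 18.4 × (19080)² = 1.118 × 10⁻⁵ × 18.4 × 364,046,400 ≈ 74,888.7 × g
Target RCF = 3 × 74,888.7 ≈ 224,666.1 × g
Your rotor: r = 280 mm = 28.0 cm
224,666.1 = 1.118 × 10⁻⁵ × 28 × N²
N² = 224,666.1 / (31.304 × 10⁻⁵) = 717,691,349
N ≈ √717,691,349 ≈ 26,789.8

26790 RPM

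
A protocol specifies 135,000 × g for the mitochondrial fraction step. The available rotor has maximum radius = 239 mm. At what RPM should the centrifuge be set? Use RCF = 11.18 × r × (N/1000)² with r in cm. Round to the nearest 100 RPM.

r = 239 mm = 23.9 cm
135,000 = 11.18 × 23.9 × (N/1000)²
(N/1000)² = 135,000 / 267.202 = 505.2357
N = 1000 × √505.2357 ≈ 22,477.4

N ≈ 22500 RPM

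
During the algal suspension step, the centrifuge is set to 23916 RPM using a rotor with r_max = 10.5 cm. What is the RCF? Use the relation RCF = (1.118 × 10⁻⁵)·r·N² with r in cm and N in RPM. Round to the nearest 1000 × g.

RCF = 1.118 × 10⁻⁵ × 10.5 × (23916)² = 1.118 × 10⁻⁵ × 10.5 × 571,975,056 ≈ 67,144.2 × g

RCF ≈ 67000 x g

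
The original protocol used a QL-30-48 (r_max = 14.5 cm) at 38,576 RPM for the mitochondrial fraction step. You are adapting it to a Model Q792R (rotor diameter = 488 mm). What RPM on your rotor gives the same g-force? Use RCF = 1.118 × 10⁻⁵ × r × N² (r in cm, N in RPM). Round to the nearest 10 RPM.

RCF = 1.118 × 10⁻⁵ × r × N²
RCF_original = 1.118 × 10⁻⁵ × 14.5 × (38576)² = 1.118 × 10⁻⁵ × 14.5 × 1,488,107,776 ≈ 241,237.2 × g
Your rotor: r = 488 mm / 2 = 244 mm = 24.4 cm
241,237.2 = 1.118 × 10⁻⁵ × 24.4 × N²
N² = 241,237.2 / (27.2792 × 10⁻⁵) = 884,326,520
N ≈ √884,326,520 ≈ 29,737.6

29740 RPM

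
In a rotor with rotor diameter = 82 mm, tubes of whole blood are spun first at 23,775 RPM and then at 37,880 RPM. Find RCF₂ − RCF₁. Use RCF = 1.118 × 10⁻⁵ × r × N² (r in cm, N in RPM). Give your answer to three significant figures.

≈ 39900 ×g

r = 82 mm / 2 = 41 mm = 4.1 cm
RCF₁ = 1.118 × 10⁻⁵ × 4.1 × (23775)² = 1.118 × 10⁻⁵ × 4.1 × 565,250,625 ≈ 25,910 × g
RCF₂ = 1.118 × 10⁻⁵ × 4.1 × (37880)² = 1.118 × 10⁻⁵ × 4.1 × 1,434,894,400 ≈ 65,772.7 × g
Increase = 65,772.7 − 25,910 = 39,862.7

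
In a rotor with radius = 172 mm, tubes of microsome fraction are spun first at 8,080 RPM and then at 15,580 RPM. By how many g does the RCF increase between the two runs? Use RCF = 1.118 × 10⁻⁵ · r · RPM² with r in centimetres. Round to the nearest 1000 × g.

≈ 34000 g

r = 172 mm = 17.2 cm
RCF₁ = 1.118 × 10⁻⁵ × 17.2 × (8080)² = 1.118 × 10⁻⁵ × 17.2 × 65,286,400 ≈ 12,554.3 × g
RCF₂ = 1.118 × 10⁻⁵ × 17.2 × (15580)² = 1.118 × 10⁻⁵ × 17.2 × 242,736,400 ≈ 46,677.2 × g
Increase = 46,677.2 − 12,554.3 = 34,122.9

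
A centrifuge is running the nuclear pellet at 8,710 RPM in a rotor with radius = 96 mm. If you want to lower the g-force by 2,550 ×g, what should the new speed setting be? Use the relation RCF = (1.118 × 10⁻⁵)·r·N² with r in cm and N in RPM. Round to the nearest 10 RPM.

r = 96 mm = 9.6 cm
Current RCF = 1.118 × 10⁻⁵ × 9.6 × (8710)² = 1.118 × 10⁻⁵ × 9.6 × 75,864,100 ≈ 8,142.3 × g
Target RCF = 8,142.3 − 2,550 = 5,592.3 × g
N² = 5,592.3 / (10.7328 × 10⁻⁵) = 52,104,763
N ≈ √52,104,763 ≈ 7,218.4

7220 RPM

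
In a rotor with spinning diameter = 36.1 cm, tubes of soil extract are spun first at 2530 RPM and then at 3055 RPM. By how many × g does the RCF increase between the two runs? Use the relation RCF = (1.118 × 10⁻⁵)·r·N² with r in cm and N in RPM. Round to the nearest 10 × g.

r = 36.1 / 2 = 18.05 cm
RCF₁ = 1.118 × 10⁻⁵ × 18.05 × (2530)² = 1.118 × 10⁻⁵ × 18.05 × 6,400,900 ≈ 1,291.7 × g
RCF₂ = 1.118 × 10⁻⁵ × 18.05 × (3055)² = 1.118 × 10⁻⁵ × 18.05 × 9,333,025 ≈ 1,883.4 × g
Increase = 1,883.4 − 1,291.7 = 591.7

590 × g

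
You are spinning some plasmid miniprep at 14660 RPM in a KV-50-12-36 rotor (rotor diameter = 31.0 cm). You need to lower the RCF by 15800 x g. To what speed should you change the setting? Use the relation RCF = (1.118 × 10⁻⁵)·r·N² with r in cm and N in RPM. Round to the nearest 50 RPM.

N₂ ≈ 11100 RPM

r = 31.0 / 2 = 15.5 cm
Current RCF = 1.118 × 10⁻⁵ × 15.5 × (14660)² = 1.118 × 10⁻⁵ × 15.5 × 214,915,600 ≈ 37,242.7 × g
Target RCF = 37,242.7 − 15,800 = 21,442.7 × g
N² = 21,442.7 / (17.329 × 10⁻⁵) = 123,738,819
N ≈ √123,738,819 ≈ 11,123.8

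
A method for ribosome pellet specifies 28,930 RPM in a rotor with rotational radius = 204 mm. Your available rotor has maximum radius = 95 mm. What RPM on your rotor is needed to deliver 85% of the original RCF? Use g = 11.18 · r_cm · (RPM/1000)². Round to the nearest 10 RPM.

Original rotor: r = 204 mm = 20.4 cm
RCF_original = 11.18 × 20.4 × (28.93)² = 11.18 × 20.4 × 836.9449 ≈ 190,883.7 × g
Target RCF = 0.85 × 190,883.7 ≈ 162,251.1 × g
Your rotor: r = 95 mm = 9.5 cm
162,251.1 = 11.18 × 9.5 × (N/1000)²
(N/1000)² = 162,251.1 / 106.21 = 1527.644
N = 1000 × √1527.644 ≈ 39,085.1

39090 RPM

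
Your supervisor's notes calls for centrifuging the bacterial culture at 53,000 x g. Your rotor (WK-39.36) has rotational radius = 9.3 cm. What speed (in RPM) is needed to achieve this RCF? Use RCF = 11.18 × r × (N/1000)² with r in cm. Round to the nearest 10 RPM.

RCF = 11.18 × r × (N/1000)²
53,000 = 11.18 × 9.3 × (N/1000)²
(N/1000)² = 53,000 / 103.974 = 509.7428
N = 1000 × √509.7428 ≈ 22,577.5

22580 RPM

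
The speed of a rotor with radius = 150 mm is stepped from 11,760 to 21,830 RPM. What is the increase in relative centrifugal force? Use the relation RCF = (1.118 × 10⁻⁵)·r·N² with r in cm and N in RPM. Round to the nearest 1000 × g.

57000 g

r = 150 mm = 15.0 cm
RCF₁ = 1.118 × 10⁻⁵ × 15 × (11760)² = 1.118 × 10⁻⁵ × 15 × 138,297,600 ≈ 23,192.5 × g
RCF₂ = 1.118 × 10⁻⁵ × 15 × (21830)² = 1.118 × 10⁻⁵ × 15 × 476,548,900 ≈ 79,917.3 × g
Increase = 79,917.3 − 23,192.5 = 56,724.8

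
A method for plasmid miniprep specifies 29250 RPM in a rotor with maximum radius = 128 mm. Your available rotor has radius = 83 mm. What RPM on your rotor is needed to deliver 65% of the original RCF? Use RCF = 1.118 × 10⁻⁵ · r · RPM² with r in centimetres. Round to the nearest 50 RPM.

Original rotor: r = 128 mm = 12.8 cm
RCF_original = 1.118 × 10⁻⁵ × 12.8 × (29250)² = 1.118 × 10⁻⁵ × 12.8 × 855,562,500 ≈ 122,434.4 × g
Target RCF = 0.65 × 122,434.4 ≈ 79,582.4 × g
Your rotor: r = 83 mm = 8.3 cm
79,582.4 = 1.118 × 10⁻⁵ × 8.3 × N²
N² = 79,582.4 / (9.2794 × 10⁻⁵) = 857,624,415
N ≈ √857,624,415 ≈ 29,285.2

≈ 29300 RPM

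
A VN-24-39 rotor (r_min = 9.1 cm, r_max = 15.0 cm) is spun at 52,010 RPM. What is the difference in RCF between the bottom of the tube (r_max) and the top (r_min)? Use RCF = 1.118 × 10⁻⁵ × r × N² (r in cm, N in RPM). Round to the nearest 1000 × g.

RCF_max = 1.118 × 10⁻⁵ × 15 × (52010)² = 1.118 × 10⁻⁵ × 15 × 2,705,040,100 ≈ 453,635.2 × g
RCF_min = 1.118 × 10⁻⁵ × 9.1 × (52010)² = 1.118 × 10⁻⁵ × 9.1 × 2,705,040,100 ≈ 275,205.4 × g
ΔRCF = 453,635.2 − 275,205.4 = 178,429.8

≈ 178000 × g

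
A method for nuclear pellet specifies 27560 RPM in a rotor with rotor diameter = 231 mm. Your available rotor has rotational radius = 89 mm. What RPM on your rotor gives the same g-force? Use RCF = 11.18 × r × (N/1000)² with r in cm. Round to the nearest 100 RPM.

Original rotor: r = 231 mm / 2 = 115.5 mm = 11.55 cm
RCF_original = 11.18 × 11.55 × (27.56)² = 11.18 × 11.55 × 759.5536 ≈ 98,080.4 × g
Your rotor: r = 89 mm = 8.9 cm
98,080.4 = 11.18 × 8.9 × (N/1000)²
(N/1000)² = 98,080.4 / 99.502 = 985.7128
N = 1000 × √985.7128 ≈ 31,396.1

≈ 31400 RPM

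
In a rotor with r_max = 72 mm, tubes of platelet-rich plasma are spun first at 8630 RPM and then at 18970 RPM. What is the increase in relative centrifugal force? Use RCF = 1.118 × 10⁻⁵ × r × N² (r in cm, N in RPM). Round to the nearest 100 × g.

r = 72 mm = 7.2 cm
RCF₁ = 1.118 × 10⁻⁵ × 7.2 × (8630)² = 1.118 × 10⁻⁵ × 7.2 × 74,476,900 ≈ 5,995.1 × g
RCF₂ = 1.118 × 10⁻⁵ × 7.2 × (18970)² = 1.118 × 10⁻⁵ × 7.2 × 359,860,900 ≈ 28,967.4 × g
Increase = 28,967.4 − 5,995.1 = 22,972.3

≈ 23000 g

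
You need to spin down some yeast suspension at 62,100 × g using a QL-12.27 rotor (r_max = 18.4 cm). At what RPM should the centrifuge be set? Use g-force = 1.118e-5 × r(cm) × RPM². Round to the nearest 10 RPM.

17370 RPM

62,100 = 1.118 × 10⁻⁵ × 18.4 × N²
N² = 62,100 / (20.5712 × 10⁻⁵) = 301,878,354
N ≈ √301,878,354 ≈ 17,374.6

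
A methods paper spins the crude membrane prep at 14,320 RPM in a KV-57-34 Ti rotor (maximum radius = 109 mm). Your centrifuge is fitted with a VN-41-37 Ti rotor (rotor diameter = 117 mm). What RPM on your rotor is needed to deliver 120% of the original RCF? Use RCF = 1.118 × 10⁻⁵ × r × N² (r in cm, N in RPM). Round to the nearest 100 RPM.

Original rotor: r = 109 mm = 10.9 cm
RCF_original = 1.118 × 10⁻⁵ × 10.9 × (14320)² = 1.118 × 10⁻⁵ × 10.9 × 205,062,400 ≈ 24,989.3 × g
Target RCF = 1.2 × 24,989.3 ≈ 29,987.2 × g
Your rotor: r = 117 mm / 2 = 58.5 mm = 5.85 cm
29,987.2 = 1.118 × 10⁻⁵ × 5.85 × N²
N² = 29,987.2 / (6.5403 × 10⁻⁵) = 458,498,846
N ≈ √458,498,846 ≈ 21,412.6

≈ 21400 RPM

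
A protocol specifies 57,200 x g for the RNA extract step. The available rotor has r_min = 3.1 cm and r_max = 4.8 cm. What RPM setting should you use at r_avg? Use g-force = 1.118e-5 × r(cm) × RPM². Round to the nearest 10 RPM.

35990 RPM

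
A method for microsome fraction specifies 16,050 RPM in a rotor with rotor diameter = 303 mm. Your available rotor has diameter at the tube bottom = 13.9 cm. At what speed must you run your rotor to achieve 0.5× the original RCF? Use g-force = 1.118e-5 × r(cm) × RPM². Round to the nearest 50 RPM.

Original rotor: r = 303 mm / 2 = 151.5 mm = 15.15 cm
RCF_original = 1.118 × 10⁻⁵ × 15.15 × (16050)² = 1.118 × 10⁻⁵ × 15.15 × 257,602,500 ≈ 43,631.9 × g
Target RCF = 0.5 × 43,631.9 ≈ 21,816 × g
Your rotor: r = 13.9 / 2 = 6.95 cm
21,816 = 1.118 × 10⁻⁵ × 6.95 × N²
N² = 21,816 / (7.7701 × 10⁻⁵) = 280,768,587
N ≈ √280,768,587 ≈ 16,756.2

16750 RPM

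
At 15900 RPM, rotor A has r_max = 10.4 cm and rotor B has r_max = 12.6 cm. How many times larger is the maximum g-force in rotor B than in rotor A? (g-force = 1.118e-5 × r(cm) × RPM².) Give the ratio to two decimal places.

1.21

At fixed N, RCF ∝ r, so RCF_B/RCF_A = r_B/r_A = 12.6 / 10.4 = 1.2115.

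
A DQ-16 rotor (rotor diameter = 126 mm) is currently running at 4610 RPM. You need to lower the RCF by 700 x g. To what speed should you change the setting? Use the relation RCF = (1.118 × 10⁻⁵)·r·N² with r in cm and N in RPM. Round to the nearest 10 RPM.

N₂ ≈ 3360 RPM

r = 126 mm / 2 = 63 mm = 6.3 cm
Current RCF = 1.118 × 10⁻⁵ × 6.3 × (4610)² = 1.118 × 10⁻⁵ × 6.3 × 21,252,100 ≈ 1,496.9 × g
Target RCF = 1,496.9 − 700 = 796.9 × g
N² = 796.9 / (7.0434 × 10⁻⁵) = 11,314,138
N ≈ √11,314,138 ≈ 3,363.6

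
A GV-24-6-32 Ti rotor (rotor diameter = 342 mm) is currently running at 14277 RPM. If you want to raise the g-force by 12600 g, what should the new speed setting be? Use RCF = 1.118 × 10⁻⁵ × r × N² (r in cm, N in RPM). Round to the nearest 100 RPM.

≈ 16400 RPM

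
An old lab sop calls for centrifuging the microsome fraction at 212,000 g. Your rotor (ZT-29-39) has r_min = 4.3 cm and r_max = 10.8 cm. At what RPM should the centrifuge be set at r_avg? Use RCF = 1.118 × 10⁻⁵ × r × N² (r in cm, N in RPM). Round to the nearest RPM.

r_avg = (4.3 + 10.8) / 2 = 7.55 cm
RCF = 1.118 × 10⁻⁵ × r × N²
212,000 = 1.118 × 10⁻⁵ × 7.55 × N²
N² = 212,000 / (8.4409 × 10⁻⁵) = 2,511,580,519
N ≈ √2,511,580,519 ≈ 50,115.7

≈ 50116 RPM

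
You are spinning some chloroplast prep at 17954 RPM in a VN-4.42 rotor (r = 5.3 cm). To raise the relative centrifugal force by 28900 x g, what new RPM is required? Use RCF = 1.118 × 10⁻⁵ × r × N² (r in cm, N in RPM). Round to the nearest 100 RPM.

Current RCF = 1.118 × 10⁻⁵ × 5.3 × (17954)² = 1.118 × 10⁻⁵ × 5.3 × 322,346,116 ≈ 19,100.3 × g
Target RCF = 19,100.3 + 28,900 = 48,000.3 × g
N² = 48,000.3 / (5.9254 × 10⁻⁵) = 810,076,957
N ≈ √810,076,957 ≈ 28,461.9

≈ 28500 RPM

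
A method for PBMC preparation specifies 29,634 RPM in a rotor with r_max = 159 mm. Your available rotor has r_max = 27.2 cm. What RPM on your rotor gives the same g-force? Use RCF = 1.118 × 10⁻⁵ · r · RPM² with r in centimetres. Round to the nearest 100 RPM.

22700 RPM

Original rotor: r = 159 mm = 15.9 cm
RCF_original = 1.118 × 10⁻⁵ × 15.9 × (29634)² = 1.118 × 10⁻⁵ × 15.9 × 878,173,956 ≈ 156,106 × g
156,106 = 1.118 × 10⁻⁵ × 27.2 × N²
N² = 156,106 / (30.4096 × 10⁻⁵) = 513,344,470
N ≈ √513,344,470 ≈ 22,657.1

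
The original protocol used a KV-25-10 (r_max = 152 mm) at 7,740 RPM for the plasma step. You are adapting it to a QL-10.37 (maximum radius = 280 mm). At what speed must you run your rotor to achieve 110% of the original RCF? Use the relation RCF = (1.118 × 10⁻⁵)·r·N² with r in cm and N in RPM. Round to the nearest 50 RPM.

≈ 6000 RPM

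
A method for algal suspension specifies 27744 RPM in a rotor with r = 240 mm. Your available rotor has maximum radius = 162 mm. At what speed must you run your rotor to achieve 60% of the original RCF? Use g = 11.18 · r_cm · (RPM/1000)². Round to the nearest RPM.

Original rotor: r = 240 mm = 24.0 cm
RCF_original = 11.18 × 24 × (27.744)² = 11.18 × 24 × 769.729536 ≈ 206,533.8 × g
Target RCF = 0.6 × 206,533.8 ≈ 123,920.3 × g
Your rotor: r = 162 mm = 16.2 cm
123,920.3 = 11.18 × 16.2 × (N/1000)²
(N/1000)² = 123,920.3 / 181.116 = 684.204
N = 1000 × √684.204 ≈ 26,157.3

26157 RPM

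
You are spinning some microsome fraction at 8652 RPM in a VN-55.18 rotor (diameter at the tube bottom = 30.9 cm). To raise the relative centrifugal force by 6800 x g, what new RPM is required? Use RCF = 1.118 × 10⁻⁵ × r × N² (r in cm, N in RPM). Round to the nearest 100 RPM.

r = 30.9 / 2 = 15.45 cm
Current RCF = 1.118 × 10⁻⁵ × 15.45 × (8652)² = 1.118 × 10⁻⁵ × 15.45 × 74,857,104 ≈ 12,930.1 × g
Target RCF = 12,930.1 + 6,800 = 19,730.1 × g
N² = 19,730.1 / (17.2731 × 10⁻⁵) = 114,224,430
N ≈ √114,224,430 ≈ 10,687.6

10700 RPM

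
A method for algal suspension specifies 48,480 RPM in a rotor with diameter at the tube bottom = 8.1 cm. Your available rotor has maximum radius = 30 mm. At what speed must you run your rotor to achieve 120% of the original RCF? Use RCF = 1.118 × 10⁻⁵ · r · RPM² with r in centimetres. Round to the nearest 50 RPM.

Original rotor: r = 8.1 / 2 = 4.05 cm
RCF_original = 1.118 × 10⁻⁵ × 4.05 × (48480)² = 1.118 × 10⁻⁵ × 4.05 × 2,350,310,400 ≈ 106,419.7 × g
Target RCF = 1.2 × 106,419.7 ≈ 127,703.6 × g
Your rotor: r = 30 mm = 3.0 cm
127,703.6 = 1.118 × 10⁻⁵ × 3 × N²
N² = 127,703.6 / (3.354 × 10⁻⁵) = 3,807,501,491
N ≈ √3,807,501,491 ≈ 61,705.0

61700 RPM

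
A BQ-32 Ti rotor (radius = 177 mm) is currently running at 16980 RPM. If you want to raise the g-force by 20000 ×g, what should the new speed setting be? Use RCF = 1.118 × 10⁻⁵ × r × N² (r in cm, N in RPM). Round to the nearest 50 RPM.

≈ 19750 RPM

r = 177 mm = 17.7 cm
Current RCF = 1.118 × 10⁻⁵ × 17.7 × (16980)² = 1.118 × 10⁻⁵ × 17.7 × 288,320,400 ≈ 57,054.6 × g
Target RCF = 57,054.6 + 20,000 = 77,054.6 × g
N² = 77,054.6 / (19.7886 × 10⁻⁵) = 389,388,840
N ≈ √389,388,840 ≈ 19,732.9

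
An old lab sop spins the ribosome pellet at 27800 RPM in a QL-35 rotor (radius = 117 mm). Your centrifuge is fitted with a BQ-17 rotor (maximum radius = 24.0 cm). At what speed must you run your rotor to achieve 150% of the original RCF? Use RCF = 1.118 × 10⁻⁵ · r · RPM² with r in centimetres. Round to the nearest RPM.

≈ 23773 RPM

Original rotor: r = 117 mm = 11.7 cm
RCF = 1.118 × 10⁻⁵ × r × N²
RCF_original = 1.118 × 10⁻⁵ × 11.7 × (27800)² = 1.118 × 10⁻⁵ × 11.7 × 772,840,000 ≈ 101,092.1 × g
Target RCF = 1.5 × 101,092.1 ≈ 151,638.2 × g
151,638.2 = 1.118 × 10⁻⁵ × 24 × N²
N² = 151,638.2 / (26.832 × 10⁻⁵) = 565,139,386
N ≈ √565,139,386 ≈ 23,772.7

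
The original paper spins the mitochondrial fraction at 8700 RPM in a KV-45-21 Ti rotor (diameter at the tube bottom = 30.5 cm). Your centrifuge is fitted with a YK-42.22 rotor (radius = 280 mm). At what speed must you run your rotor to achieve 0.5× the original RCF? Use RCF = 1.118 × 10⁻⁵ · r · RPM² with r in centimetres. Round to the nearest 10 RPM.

≈ 4540 RPM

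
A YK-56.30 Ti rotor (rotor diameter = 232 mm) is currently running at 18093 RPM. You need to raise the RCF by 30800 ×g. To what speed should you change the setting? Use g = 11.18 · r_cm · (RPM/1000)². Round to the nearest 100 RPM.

r = 232 mm / 2 = 116 mm = 11.6 cm
Current RCF = 11.18 × 11.6 × (18.093)² = 11.18 × 11.6 × 327.356649 ≈ 42,454.2 × g
Target RCF = 42,454.2 + 30,800 = 73,254.2 × g
(N/1000)² = 73,254.2 / 129.688 = 564.8495
N = 1000 × √564.8495 ≈ 23,766.6

23800 RPM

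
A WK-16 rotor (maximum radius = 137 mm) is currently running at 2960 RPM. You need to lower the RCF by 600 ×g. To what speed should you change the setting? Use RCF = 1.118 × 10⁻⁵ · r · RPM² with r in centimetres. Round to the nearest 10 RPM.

r = 137 mm = 13.7 cm
Current RCF = 1.118 × 10⁻⁵ × 13.7 × (2960)² = 1.118 × 10⁻⁵ × 13.7 × 8,761,600 ≈ 1,342 × g
Target RCF = 1,342 − 600 = 742 × g
N² = 742 / (15.3166 × 10⁻⁵) = 4,844,417
N ≈ √4,844,417 ≈ 2,201.0

2200 RPM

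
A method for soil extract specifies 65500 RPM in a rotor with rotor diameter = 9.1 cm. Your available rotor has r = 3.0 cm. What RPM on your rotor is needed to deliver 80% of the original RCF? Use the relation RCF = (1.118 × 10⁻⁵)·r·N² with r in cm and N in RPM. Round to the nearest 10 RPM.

Original rotor: r = 9.1 / 2 = 4.55 cm
RCF_original = 1.118 × 10⁻⁵ × 4.55 × (65500)² = 1.118 × 10⁻⁵ × 4.55 × 4,290,250,000 ≈ 218,240.7 × g
Target RCF = 0.8 × 218,240.7 ≈ 174,592.6 × g
174,592.6 = 1.118 × 10⁻⁵ × 3 × N²
N² = 174,592.6 / (3.354 × 10⁻⁵) = 5,205,503,876
N ≈ √5,205,503,876 ≈ 72,149.2

≈ 72150 RPM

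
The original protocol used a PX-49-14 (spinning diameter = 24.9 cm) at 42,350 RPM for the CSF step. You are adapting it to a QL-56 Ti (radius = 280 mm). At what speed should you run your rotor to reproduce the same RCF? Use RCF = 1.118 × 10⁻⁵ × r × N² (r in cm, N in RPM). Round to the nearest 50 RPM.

Original rotor: r = 24.9 / 2 = 12.45 cm
RCF = 1.118 × 10⁻⁵ × r × N²
RCF_original = 1.118 × 10⁻⁵ × 12.45 × (42350)² = 1.118 × 10⁻⁵ × 12.45 × 1,793,522,500 ≈ 249,642.2 × g
Your rotor: r = 280 mm = 28.0 cm
249,642.2 = 1.118 × 10⁻⁵ × 28 × N²
N² = 249,642.2 / (31.304 × 10⁻⁵) = 797,477,000
N ≈ √797,477,000 ≈ 28,239.6

≈ 28250 RPM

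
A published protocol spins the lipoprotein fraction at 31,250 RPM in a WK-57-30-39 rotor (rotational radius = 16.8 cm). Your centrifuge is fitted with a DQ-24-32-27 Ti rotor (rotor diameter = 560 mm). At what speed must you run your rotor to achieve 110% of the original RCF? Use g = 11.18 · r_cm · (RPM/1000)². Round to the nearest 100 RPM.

≈ 25400 RPM

RCF_original = 11.18 × 16.8 × (31.25)² = 11.18 × 16.8 × 976.5625 ≈ 183,421.9 × g
Target RCF = 1.1 × 183,421.9 ≈ 201,764.1 × g
Your rotor: r = 560 mm / 2 = 280 mm = 28 cm
201,764.1 = 11.18 × 28 × (N/1000)²
(N/1000)² = 201,764.1 / 313.04 = 644.5314
N = 1000 × √644.5314 ≈ 25,387.6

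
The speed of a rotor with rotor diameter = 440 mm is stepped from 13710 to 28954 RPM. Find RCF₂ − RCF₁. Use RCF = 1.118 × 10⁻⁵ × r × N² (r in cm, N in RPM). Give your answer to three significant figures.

≈ 160000 × g

r = 440 mm / 2 = 220 mm = 22 cm
RCF₁ = 1.118 × 10⁻⁵ × 22 × (13710)² = 1.118 × 10⁻⁵ × 22 × 187,964,100 ≈ 46,231.7 × g
RCF₂ = 1.118 × 10⁻⁵ × 22 × (28954)² = 1.118 × 10⁻⁵ × 22 × 838,334,116 ≈ 206,196.7 × g
Increase = 206,196.7 − 46,231.7 = 159,965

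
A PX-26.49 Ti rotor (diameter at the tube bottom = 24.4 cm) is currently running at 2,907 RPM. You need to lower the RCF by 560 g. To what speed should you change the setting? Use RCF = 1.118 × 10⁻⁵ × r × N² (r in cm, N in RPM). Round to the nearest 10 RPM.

2080 RPM

r = 24.4 / 2 = 12.2 cm
Current RCF = 1.118 × 10⁻⁵ × 12.2 × (2907)² = 1.118 × 10⁻⁵ × 12.2 × 8,450,649 ≈ 1,152.6 × g
Target RCF = 1,152.6 − 560 = 592.6 × g
N² = 592.6 / (13.6396 × 10⁻⁵) = 4,344,702
N ≈ √4,344,702 ≈ 2,084.4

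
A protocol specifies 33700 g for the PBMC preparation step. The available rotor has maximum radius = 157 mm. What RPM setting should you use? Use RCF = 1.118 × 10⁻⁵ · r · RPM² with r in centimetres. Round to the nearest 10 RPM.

N ≈ 13860 RPM

r = 157 mm = 15.7 cm
RCF = 1.118 × 10⁻⁵ × r × N²
33,700 = 1.118 × 10⁻⁵ × 15.7 × N²
N² = 33,700 / (17.5526 × 10⁻⁵) = 191,994,348
N ≈ √191,994,348 ≈ 13,856.2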